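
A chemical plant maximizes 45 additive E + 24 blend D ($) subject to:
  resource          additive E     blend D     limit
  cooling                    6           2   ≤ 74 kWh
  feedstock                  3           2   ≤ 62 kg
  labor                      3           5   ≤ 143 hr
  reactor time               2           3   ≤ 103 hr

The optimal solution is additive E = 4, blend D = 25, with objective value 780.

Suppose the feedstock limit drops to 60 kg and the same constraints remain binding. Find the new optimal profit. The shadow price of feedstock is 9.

762

Δb = -2, so new z* = 780 + (9)·(-2) = 780 − 18 = 762.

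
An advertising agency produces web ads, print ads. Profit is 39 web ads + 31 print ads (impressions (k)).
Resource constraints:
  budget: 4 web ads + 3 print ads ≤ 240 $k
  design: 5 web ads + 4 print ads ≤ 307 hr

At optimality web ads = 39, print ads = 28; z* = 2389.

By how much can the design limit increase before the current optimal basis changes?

Binding constraints: budget, design. The basis is B = [[4,3],[5,4]] with det 1.
Per unit increase in design, x* moves by d = (-3, 4).
The basis stays optimal until web ads reaches 0; allowable increase = 13 hr.

13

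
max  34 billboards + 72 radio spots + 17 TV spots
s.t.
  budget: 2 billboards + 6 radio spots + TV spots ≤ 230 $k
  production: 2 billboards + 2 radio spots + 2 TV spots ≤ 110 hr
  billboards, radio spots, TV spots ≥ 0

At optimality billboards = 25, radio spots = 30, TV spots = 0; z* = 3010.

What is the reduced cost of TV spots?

At the optimum: budget uses 230 of 230 (binding); production uses 110 of 110 (binding).
From A_Bᵀ y = c: 2·y_budget + 2·y_production = 34; 6·y_budget + 2·y_production = 72.
This yields shadow prices y_budget = 9.5, y_production = 7.5.
Reduced cost of TV spots: c₃ − yᵀa₃ = 17 − (9.5·1 + 7.5·2) = 17 − 24.5 = -7.5.

-7.5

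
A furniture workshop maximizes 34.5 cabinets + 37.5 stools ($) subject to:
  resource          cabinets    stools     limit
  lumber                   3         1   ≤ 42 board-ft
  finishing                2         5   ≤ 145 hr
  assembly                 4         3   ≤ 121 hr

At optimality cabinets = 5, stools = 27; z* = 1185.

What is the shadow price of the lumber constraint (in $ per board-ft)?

7.5

Check each constraint at x*: lumber 42/42 (tight); finishing 145/145 (tight); assembly 101/121 (slack 20).
Slack constraints have shadow price 0 (complementary slackness).
Dual feasibility on the basic columns requires 3·y_lumber + 2·y_finishing = 34.5, 1·y_lumber + 5·y_finishing = 37.5.
Solving: y_lumber = 7.5, y_finishing = 6.
Shadow price of lumber = 7.5.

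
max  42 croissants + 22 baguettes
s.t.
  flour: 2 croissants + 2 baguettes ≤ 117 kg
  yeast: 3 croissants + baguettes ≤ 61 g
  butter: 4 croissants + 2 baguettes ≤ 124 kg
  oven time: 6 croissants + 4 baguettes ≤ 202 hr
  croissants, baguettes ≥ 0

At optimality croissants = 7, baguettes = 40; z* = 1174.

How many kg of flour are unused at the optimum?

23

flour used = 2·7 + 2·40 = 94; slack = 117 − 94 = 23.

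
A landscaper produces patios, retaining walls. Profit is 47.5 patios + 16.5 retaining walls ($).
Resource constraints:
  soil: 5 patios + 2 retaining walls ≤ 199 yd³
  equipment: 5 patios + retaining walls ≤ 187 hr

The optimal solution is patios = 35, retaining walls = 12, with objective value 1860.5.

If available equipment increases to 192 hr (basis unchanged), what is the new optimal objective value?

Check each constraint at x*: soil 199/199 (tight); equipment 187/187 (tight).
Dual feasibility on the basic columns requires 5·y_soil + 5·y_equipment = 47.5, 2·y_soil + 1·y_equipment = 16.5.
→ y_soil = 7 and y_equipment = 2.5.
Δz = y_equipment·Δb = 2.5 × (5) = 12.5, so new z* = 1860.5 + 12.5 = 1873.

1873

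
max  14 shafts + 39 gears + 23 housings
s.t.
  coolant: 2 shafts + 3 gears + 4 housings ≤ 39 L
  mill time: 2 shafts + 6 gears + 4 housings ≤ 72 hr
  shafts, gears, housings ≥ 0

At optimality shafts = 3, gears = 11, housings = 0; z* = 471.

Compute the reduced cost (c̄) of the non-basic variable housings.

-5

At the optimum: coolant uses 39 of 39 (binding); mill time uses 72 of 72 (binding).
The binding rows give the dual system: 2·y_coolant + 2·y_mill time = 14 and 3·y_coolant + 6·y_mill time = 39.
Solving: y_coolant = 1, y_mill time = 6.
Reduced cost of housings: c₃ − yᵀa₃ = 23 − (1·4 + 6·4) = 23 − 28 = -5.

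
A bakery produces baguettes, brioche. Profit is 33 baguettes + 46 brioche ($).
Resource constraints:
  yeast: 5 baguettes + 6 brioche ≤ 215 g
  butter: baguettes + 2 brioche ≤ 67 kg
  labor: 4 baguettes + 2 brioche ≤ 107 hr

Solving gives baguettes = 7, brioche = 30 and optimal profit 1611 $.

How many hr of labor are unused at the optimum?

labor used = 4·7 + 2·30 = 88; slack = 107 − 88 = 19.

19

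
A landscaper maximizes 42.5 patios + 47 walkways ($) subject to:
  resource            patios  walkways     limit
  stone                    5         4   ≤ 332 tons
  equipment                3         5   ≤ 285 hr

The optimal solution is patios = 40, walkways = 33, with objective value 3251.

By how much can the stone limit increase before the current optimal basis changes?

143

Binding constraints: stone, equipment. The basis is B = [[5,4],[3,5]] with det 13.
Per unit increase in stone, x* moves by d = (0.3846, -0.2308).
The basis stays optimal until walkways reaches 0; allowable increase = 143 tons.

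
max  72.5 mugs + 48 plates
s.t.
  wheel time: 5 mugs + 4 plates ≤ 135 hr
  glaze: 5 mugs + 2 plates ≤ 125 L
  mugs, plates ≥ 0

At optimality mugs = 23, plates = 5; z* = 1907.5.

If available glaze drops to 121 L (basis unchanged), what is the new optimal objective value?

Both wheel time and glaze are binding at x*.
Dual feasibility on the basic columns requires 5·y_wheel time + 5·y_glaze = 72.5, 4·y_wheel time + 2·y_glaze = 48.
This yields shadow prices y_wheel time = 9.5, y_glaze = 5.
Δz = y_glaze·Δb = 5 × (-4) = -20, so new z* = 1907.5 − 20 = 1887.5.

1887.5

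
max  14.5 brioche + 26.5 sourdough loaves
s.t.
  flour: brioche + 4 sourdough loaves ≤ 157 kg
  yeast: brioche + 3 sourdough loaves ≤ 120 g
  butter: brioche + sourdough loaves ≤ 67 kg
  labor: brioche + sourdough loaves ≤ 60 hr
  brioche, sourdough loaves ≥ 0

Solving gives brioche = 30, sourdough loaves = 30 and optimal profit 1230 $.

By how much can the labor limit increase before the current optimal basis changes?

7

Binding constraints: yeast, labor. The basis is B = [[1,3],[1,1]] with det -2.
Per unit increase in labor, x* moves by d = (1.5, -0.5).
The basis stays optimal until butter becomes binding; allowable increase = 7 hr.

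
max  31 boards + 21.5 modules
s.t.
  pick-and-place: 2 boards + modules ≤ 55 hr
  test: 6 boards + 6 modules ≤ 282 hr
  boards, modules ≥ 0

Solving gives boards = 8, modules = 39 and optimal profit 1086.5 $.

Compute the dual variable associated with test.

Both pick-and-place and test are binding at x*.
Dual feasibility on the basic columns requires 2·y_pick-and-place + 6·y_test = 31, 1·y_pick-and-place + 6·y_test = 21.5.
→ y_pick-and-place = 9.5 and y_test = 2.
Shadow price of test = 2.

2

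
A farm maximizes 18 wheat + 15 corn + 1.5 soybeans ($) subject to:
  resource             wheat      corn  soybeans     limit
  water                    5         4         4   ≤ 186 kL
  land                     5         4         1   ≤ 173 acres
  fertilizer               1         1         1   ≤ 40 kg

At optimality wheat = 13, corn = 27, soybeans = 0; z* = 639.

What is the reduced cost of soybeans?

-4.5

Check each constraint at x*: water 173/186 (slack 13); land 173/173 (tight); fertilizer 40/40 (tight).
Since water is not tight, its dual is 0.
From A_Bᵀ y = c: 5·y_land + 1·y_fertilizer = 18; 4·y_land + 1·y_fertilizer = 15.
Solving: y_land = 3, y_fertilizer = 3.
Reduced cost of soybeans: c₃ − yᵀa₃ = 1.5 − (3·1 + 3·1) = 1.5 − 6 = -4.5.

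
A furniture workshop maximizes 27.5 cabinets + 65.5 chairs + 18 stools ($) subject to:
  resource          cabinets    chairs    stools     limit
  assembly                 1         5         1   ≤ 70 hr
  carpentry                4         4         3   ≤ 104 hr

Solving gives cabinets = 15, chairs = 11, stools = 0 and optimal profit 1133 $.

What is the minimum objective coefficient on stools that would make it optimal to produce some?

At the optimum: assembly uses 70 of 70 (binding); carpentry uses 104 of 104 (binding).
Dual feasibility on the basic columns requires 1·y_assembly + 4·y_carpentry = 27.5, 5·y_assembly + 4·y_carpentry = 65.5.
→ y_assembly = 9.5 and y_carpentry = 4.5.
stools enters the basis when its profit ≥ yᵀa₃ = 9.5·1 + 4.5·3 = 23.

23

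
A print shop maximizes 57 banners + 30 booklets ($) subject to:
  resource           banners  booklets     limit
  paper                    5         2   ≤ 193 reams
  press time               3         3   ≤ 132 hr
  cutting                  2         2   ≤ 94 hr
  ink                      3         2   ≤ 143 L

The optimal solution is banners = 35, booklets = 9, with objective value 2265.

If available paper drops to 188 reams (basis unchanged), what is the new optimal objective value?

2220

Binding: paper and press time. Non-binding: cutting (6 unused), ink (20 unused).
Since cutting, ink are not tight, their duals are 0.
From A_Bᵀ y = c: 5·y_paper + 3·y_press time = 57; 2·y_paper + 3·y_press time = 30.
This yields shadow prices y_paper = 9, y_press time = 4.
Δz = y_paper·Δb = 9 × (-5) = -45, so new z* = 2265 − 45 = 2220.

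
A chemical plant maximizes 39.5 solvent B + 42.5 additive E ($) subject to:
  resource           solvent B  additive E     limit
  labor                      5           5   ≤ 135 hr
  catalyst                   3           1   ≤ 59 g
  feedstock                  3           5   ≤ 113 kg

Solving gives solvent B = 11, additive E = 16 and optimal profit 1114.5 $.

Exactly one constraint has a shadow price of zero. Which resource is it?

catalyst

labor: 135/135 (binding)
catalyst: 49/59 (slack 10)
feedstock: 113/113 (binding)
By complementary slackness, a constraint with positive slack has shadow price 0 → catalyst.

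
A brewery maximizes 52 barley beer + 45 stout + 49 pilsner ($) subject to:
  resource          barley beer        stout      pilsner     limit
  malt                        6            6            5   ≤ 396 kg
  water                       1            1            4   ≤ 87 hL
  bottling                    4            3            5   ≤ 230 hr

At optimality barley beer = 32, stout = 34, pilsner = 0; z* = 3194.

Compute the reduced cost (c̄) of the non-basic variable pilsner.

At the optimum: malt uses 396 of 396 (binding); water uses 66 of 87 (slack = 21); bottling uses 230 of 230 (binding).
Since water is not tight, its dual is 0.
The binding rows give the dual system: 6·y_malt + 4·y_bottling = 52 and 6·y_malt + 3·y_bottling = 45.
Solving: y_malt = 4, y_bottling = 7.
Reduced cost of pilsner: c₃ − yᵀa₃ = 49 − (4·5 + 7·5) = 49 − 55 = -6.

-6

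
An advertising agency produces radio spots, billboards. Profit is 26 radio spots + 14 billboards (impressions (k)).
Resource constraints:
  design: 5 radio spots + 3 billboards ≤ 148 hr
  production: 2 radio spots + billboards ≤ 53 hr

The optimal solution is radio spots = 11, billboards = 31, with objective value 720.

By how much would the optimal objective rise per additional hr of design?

2

At the optimum: design uses 148 of 148 (binding); production uses 53 of 53 (binding).
The binding rows give the dual system: 5·y_design + 2·y_production = 26 and 3·y_design + 1·y_production = 14.
Solving: y_design = 2, y_production = 8.
Shadow price of design = 2.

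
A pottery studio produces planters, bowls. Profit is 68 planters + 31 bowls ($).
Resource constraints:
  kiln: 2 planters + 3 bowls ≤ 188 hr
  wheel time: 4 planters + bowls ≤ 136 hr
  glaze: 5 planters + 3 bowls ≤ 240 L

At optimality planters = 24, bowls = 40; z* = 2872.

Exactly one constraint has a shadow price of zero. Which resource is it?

kiln

kiln: 168/188 (slack 20)
wheel time: 136/136 (binding)
glaze: 240/240 (binding)
By complementary slackness, a constraint with positive slack has shadow price 0 → kiln.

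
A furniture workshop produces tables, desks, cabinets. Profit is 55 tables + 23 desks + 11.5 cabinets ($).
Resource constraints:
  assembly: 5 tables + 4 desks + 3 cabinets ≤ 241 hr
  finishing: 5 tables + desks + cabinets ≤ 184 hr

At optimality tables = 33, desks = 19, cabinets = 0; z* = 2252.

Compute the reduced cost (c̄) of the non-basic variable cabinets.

-7.5

Both assembly and finishing are binding at x*.
Dual feasibility on the basic columns requires 5·y_assembly + 5·y_finishing = 55, 4·y_assembly + 1·y_finishing = 23.
This yields shadow prices y_assembly = 4, y_finishing = 7.
Reduced cost of cabinets: c₃ − yᵀa₃ = 11.5 − (4·3 + 7·1) = 11.5 − 19 = -7.5.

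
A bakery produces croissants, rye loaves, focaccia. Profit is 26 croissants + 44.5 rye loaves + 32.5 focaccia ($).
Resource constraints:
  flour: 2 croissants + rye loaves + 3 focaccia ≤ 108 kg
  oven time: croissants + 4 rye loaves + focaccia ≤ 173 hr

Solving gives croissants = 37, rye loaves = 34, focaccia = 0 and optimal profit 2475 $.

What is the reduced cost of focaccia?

At the optimum: flour uses 108 of 108 (binding); oven time uses 173 of 173 (binding).
Dual feasibility on the basic columns requires 2·y_flour + 1·y_oven time = 26, 1·y_flour + 4·y_oven time = 44.5.
Solving: y_flour = 8.5, y_oven time = 9.
Reduced cost of focaccia: c₃ − yᵀa₃ = 32.5 − (8.5·3 + 9·1) = 32.5 − 34.5 = -2.

-2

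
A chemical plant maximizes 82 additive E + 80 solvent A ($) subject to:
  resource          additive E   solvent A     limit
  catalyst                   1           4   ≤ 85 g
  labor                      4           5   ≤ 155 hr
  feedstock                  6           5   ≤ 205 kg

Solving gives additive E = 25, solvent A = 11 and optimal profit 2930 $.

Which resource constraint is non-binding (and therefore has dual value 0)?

catalyst

catalyst: 69/85 (slack 16)
labor: 155/155 (binding)
feedstock: 205/205 (binding)
By complementary slackness, a constraint with positive slack has shadow price 0 → catalyst.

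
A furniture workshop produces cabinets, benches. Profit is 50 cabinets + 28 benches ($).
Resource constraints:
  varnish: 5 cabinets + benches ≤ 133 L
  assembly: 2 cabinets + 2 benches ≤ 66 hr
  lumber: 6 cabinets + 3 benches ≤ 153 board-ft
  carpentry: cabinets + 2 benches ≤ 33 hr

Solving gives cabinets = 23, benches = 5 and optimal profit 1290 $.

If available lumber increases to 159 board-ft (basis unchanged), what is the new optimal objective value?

1338

Check each constraint at x*: varnish 120/133 (slack 13); assembly 56/66 (slack 10); lumber 153/153 (tight); carpentry 33/33 (tight).
Slack constraints have shadow price 0 (complementary slackness).
From A_Bᵀ y = c: 6·y_lumber + 1·y_carpentry = 50; 3·y_lumber + 2·y_carpentry = 28.
This yields shadow prices y_lumber = 8, y_carpentry = 2.
Δz = y_lumber·Δb = 8 × (6) = 48, so new z* = 1290 + 48 = 1338.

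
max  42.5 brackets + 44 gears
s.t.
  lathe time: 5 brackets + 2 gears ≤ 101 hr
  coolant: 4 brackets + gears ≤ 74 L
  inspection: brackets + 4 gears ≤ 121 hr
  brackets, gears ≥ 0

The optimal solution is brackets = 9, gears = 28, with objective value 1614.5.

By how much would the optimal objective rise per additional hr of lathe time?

Binding: lathe time and inspection. Non-binding: coolant (10 unused).
Since coolant is not tight, its dual is 0.
The binding rows give the dual system: 5·y_lathe time + 1·y_inspection = 42.5 and 2·y_lathe time + 4·y_inspection = 44.
Solving: y_lathe time = 7, y_inspection = 7.5.
Shadow price of lathe time = 7.

7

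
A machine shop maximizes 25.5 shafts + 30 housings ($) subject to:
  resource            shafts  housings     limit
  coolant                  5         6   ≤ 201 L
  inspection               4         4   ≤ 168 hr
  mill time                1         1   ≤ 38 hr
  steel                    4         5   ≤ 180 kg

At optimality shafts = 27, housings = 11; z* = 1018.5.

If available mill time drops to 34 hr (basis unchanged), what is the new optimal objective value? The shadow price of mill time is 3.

1006.5

Δb = -4, so new z* = 1018.5 + (3)·(-4) = 1018.5 − 12 = 1006.5.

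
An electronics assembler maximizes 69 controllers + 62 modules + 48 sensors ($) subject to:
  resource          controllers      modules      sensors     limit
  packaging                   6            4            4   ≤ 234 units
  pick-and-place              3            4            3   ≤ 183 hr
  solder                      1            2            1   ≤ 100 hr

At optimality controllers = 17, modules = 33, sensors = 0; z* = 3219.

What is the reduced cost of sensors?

-6

Binding: packaging and pick-and-place. Non-binding: solder (17 unused).
Slack constraints have shadow price 0 (complementary slackness).
From A_Bᵀ y = c: 6·y_packaging + 3·y_pick-and-place = 69; 4·y_packaging + 4·y_pick-and-place = 62.
→ y_packaging = 7.5 and y_pick-and-place = 8.
Reduced cost of sensors: c₃ − yᵀa₃ = 48 − (7.5·4 + 8·3) = 48 − 54 = -6.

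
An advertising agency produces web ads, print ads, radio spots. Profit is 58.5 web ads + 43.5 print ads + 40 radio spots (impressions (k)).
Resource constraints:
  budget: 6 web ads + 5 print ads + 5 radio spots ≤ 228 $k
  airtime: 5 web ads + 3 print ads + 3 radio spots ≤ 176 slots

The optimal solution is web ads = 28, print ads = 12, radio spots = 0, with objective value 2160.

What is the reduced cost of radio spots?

-3.5

Check each constraint at x*: budget 228/228 (tight); airtime 176/176 (tight).
From A_Bᵀ y = c: 6·y_budget + 5·y_airtime = 58.5; 5·y_budget + 3·y_airtime = 43.5.
→ y_budget = 6 and y_airtime = 4.5.
Reduced cost of radio spots: c₃ − yᵀa₃ = 40 − (6·5 + 4.5·3) = 40 − 43.5 = -3.5.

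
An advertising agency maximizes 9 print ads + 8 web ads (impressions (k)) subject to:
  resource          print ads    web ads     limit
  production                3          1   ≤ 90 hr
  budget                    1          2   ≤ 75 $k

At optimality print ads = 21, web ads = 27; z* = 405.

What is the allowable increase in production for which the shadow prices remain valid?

135

Binding constraints: production, budget. The basis is B = [[3,1],[1,2]] with det 5.
Per unit increase in production, x* moves by d = (0.4, -0.2).
The basis stays optimal until web ads reaches 0; allowable increase = 135 hr.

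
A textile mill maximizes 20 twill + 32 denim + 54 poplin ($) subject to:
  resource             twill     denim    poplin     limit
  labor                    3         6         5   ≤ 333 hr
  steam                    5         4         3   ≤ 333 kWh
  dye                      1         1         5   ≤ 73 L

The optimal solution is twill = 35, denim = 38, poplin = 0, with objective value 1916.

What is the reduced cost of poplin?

-6

Binding: labor and dye. Non-binding: steam (6 unused).
By complementary slackness, y = 0 for the non-binding constraint.
Dual feasibility on the basic columns requires 3·y_labor + 1·y_dye = 20, 6·y_labor + 1·y_dye = 32.
Solving: y_labor = 4, y_dye = 8.
Reduced cost of poplin: c₃ − yᵀa₃ = 54 − (4·5 + 8·5) = 54 − 60 = -6.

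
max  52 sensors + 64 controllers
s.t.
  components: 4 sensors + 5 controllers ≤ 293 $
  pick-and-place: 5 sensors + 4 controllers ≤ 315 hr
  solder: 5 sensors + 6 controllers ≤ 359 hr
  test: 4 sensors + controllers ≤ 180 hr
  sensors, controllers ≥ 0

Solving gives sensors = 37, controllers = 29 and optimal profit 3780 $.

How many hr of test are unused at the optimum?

test used = 4·37 + 1·29 = 177; slack = 180 − 177 = 3.

3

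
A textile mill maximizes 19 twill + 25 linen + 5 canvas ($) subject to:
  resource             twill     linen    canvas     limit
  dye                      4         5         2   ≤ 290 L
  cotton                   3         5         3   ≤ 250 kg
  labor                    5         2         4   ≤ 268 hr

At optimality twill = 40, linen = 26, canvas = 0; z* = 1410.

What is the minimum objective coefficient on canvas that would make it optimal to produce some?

At the optimum: dye uses 290 of 290 (binding); cotton uses 250 of 250 (binding); labor uses 252 of 268 (slack = 16).
Since labor is not tight, its dual is 0.
Dual feasibility on the basic columns requires 4·y_dye + 3·y_cotton = 19, 5·y_dye + 5·y_cotton = 25.
This yields shadow prices y_dye = 4, y_cotton = 1.
canvas enters the basis when its profit ≥ yᵀa₃ = 4·2 + 1·3 = 11.

11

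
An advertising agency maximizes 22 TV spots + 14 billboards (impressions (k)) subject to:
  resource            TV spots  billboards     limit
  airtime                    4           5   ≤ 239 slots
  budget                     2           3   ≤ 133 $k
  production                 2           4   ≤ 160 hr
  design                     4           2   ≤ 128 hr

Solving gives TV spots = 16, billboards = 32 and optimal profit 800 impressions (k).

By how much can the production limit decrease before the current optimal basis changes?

96

Binding constraints: production, design. The basis is B = [[2,4],[4,2]] with det -12.
Per unit decrease in production, x* moves by d = (0.1667, -0.3333).
The basis stays optimal until billboards reaches 0; allowable decrease = 96 hr.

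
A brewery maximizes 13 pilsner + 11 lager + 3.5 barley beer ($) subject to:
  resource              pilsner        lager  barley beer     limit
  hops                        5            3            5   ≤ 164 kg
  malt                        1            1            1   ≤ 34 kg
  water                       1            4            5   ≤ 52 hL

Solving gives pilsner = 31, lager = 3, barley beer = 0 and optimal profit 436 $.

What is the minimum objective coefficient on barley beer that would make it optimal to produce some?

Check each constraint at x*: hops 164/164 (tight); malt 34/34 (tight); water 43/52 (slack 9).
By complementary slackness, y = 0 for the non-binding constraint.
The binding rows give the dual system: 5·y_hops + 1·y_malt = 13 and 3·y_hops + 1·y_malt = 11.
This yields shadow prices y_hops = 1, y_malt = 8.
barley beer enters the basis when its profit ≥ yᵀa₃ = 1·5 + 8·1 = 13.

13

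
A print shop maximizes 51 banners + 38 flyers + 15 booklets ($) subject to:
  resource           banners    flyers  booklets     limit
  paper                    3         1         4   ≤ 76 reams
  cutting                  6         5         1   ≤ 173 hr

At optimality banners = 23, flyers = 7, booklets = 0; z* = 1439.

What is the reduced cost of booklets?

At the optimum: paper uses 76 of 76 (binding); cutting uses 173 of 173 (binding).
Dual feasibility on the basic columns requires 3·y_paper + 6·y_cutting = 51, 1·y_paper + 5·y_cutting = 38.
→ y_paper = 3 and y_cutting = 7.
Reduced cost of booklets: c₃ − yᵀa₃ = 15 − (3·4 + 7·1) = 15 − 19 = -4.

-4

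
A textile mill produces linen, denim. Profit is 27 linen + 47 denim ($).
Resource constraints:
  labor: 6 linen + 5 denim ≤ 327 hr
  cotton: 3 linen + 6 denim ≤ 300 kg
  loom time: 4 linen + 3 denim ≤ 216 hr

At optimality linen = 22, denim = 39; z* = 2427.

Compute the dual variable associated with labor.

At the optimum: labor uses 327 of 327 (binding); cotton uses 300 of 300 (binding); loom time uses 205 of 216 (slack = 11).
By complementary slackness, y = 0 for the non-binding constraint.
From A_Bᵀ y = c: 6·y_labor + 3·y_cotton = 27; 5·y_labor + 6·y_cotton = 47.
This yields shadow prices y_labor = 1, y_cotton = 7.
Shadow price of labor = 1.

1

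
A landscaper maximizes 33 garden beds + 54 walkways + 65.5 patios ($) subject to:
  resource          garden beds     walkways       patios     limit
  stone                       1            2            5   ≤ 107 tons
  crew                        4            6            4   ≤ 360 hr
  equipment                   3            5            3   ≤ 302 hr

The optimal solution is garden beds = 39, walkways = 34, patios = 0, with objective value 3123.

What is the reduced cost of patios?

At the optimum: stone uses 107 of 107 (binding); crew uses 360 of 360 (binding); equipment uses 287 of 302 (slack = 15).
Since equipment is not tight, its dual is 0.
The binding rows give the dual system: 1·y_stone + 4·y_crew = 33 and 2·y_stone + 6·y_crew = 54.
This yields shadow prices y_stone = 9, y_crew = 6.
Reduced cost of patios: c₃ − yᵀa₃ = 65.5 − (9·5 + 6·4) = 65.5 − 69 = -3.5.

-3.5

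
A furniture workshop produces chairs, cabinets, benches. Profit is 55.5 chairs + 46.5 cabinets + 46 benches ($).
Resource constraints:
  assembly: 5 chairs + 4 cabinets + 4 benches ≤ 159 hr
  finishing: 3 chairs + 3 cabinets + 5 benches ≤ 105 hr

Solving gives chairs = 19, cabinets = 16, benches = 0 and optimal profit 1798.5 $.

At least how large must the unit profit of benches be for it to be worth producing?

Check each constraint at x*: assembly 159/159 (tight); finishing 105/105 (tight).
From A_Bᵀ y = c: 5·y_assembly + 3·y_finishing = 55.5; 4·y_assembly + 3·y_finishing = 46.5.
Solving: y_assembly = 9, y_finishing = 3.5.
benches enters the basis when its profit ≥ yᵀa₃ = 9·4 + 3.5·5 = 53.5.

53.5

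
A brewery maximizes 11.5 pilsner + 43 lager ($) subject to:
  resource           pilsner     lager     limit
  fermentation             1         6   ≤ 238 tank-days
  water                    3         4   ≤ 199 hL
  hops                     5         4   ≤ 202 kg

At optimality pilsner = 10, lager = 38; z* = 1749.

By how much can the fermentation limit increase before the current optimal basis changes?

55.25

Binding constraints: fermentation, hops. The basis is B = [[1,6],[5,4]] with det -26.
Per unit increase in fermentation, x* moves by d = (-0.1538, 0.1923).
The basis stays optimal until water becomes binding; allowable increase = 55.25 tank-days.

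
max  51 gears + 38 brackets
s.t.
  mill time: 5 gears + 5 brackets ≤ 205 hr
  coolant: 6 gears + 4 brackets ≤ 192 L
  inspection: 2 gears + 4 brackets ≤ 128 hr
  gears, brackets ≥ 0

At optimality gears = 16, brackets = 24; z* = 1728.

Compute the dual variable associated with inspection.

Check each constraint at x*: mill time 200/205 (slack 5); coolant 192/192 (tight); inspection 128/128 (tight).
Slack constraints have shadow price 0 (complementary slackness).
The binding rows give the dual system: 6·y_coolant + 2·y_inspection = 51 and 4·y_coolant + 4·y_inspection = 38.
→ y_coolant = 8 and y_inspection = 1.5.
Shadow price of inspection = 1.5.

1.5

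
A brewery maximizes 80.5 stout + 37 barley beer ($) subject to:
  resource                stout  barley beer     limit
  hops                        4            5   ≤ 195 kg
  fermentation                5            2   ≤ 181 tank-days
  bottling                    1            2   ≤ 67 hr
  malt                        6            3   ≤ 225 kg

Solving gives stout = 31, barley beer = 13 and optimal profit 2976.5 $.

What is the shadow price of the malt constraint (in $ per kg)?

Check each constraint at x*: hops 189/195 (slack 6); fermentation 181/181 (tight); bottling 57/67 (slack 10); malt 225/225 (tight).
Slack constraints have shadow price 0 (complementary slackness).
From A_Bᵀ y = c: 5·y_fermentation + 6·y_malt = 80.5; 2·y_fermentation + 3·y_malt = 37.
→ y_fermentation = 6.5 and y_malt = 8.
Shadow price of malt = 8.

8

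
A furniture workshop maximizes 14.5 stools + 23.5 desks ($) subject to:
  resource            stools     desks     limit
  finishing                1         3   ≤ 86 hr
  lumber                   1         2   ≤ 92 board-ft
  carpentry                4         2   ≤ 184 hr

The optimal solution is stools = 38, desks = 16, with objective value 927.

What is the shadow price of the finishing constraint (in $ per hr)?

At the optimum: finishing uses 86 of 86 (binding); lumber uses 70 of 92 (slack = 22); carpentry uses 184 of 184 (binding).
Slack constraints have shadow price 0 (complementary slackness).
The binding rows give the dual system: 1·y_finishing + 4·y_carpentry = 14.5 and 3·y_finishing + 2·y_carpentry = 23.5.
Solving: y_finishing = 6.5, y_carpentry = 2.
Shadow price of finishing = 6.5.

6.5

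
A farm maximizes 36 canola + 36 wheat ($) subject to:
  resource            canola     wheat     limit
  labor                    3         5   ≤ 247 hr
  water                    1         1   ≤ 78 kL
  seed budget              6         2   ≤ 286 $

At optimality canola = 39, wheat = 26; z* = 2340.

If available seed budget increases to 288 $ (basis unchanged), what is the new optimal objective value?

At the optimum: labor uses 247 of 247 (binding); water uses 65 of 78 (slack = 13); seed budget uses 286 of 286 (binding).
Since water is not tight, its dual is 0.
From A_Bᵀ y = c: 3·y_labor + 6·y_seed budget = 36; 5·y_labor + 2·y_seed budget = 36.
→ y_labor = 6 and y_seed budget = 3.
Δz = y_seed budget·Δb = 3 × (2) = 6, so new z* = 2340 + 6 = 2346.

2346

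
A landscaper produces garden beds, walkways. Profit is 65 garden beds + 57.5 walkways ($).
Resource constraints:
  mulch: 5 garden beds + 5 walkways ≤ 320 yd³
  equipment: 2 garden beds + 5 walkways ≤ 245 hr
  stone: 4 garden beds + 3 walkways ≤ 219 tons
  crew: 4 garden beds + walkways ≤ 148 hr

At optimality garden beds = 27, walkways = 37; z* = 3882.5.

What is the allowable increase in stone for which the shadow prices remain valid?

Binding constraints: mulch, stone. The basis is B = [[5,5],[4,3]] with det -5.
Per unit increase in stone, x* moves by d = (1, -1).
The basis stays optimal until crew becomes binding; allowable increase = 1 tons.

1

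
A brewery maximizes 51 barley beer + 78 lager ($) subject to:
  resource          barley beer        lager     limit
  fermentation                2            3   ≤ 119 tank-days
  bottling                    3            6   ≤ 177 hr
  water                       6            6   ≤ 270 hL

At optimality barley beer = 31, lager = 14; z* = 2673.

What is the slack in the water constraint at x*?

0

water used = 6·31 + 6·14 = 270; slack = 270 − 270 = 0.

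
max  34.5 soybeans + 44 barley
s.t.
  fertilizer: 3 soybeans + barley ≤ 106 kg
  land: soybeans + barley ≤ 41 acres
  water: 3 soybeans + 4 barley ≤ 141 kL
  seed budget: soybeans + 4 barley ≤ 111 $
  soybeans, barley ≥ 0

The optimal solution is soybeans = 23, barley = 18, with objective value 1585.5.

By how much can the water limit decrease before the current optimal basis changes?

Binding constraints: land, water. The basis is B = [[1,1],[3,4]] with det 1.
Per unit decrease in water, x* moves by d = (1, -1).
The basis stays optimal until fertilizer becomes binding; allowable decrease = 9.5 kL.

9.5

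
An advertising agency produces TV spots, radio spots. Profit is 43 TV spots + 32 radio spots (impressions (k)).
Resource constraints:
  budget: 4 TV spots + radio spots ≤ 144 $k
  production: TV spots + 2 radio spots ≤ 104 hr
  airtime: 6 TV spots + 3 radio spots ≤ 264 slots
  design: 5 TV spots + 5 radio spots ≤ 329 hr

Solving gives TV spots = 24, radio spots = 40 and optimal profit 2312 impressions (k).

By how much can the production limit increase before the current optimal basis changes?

Binding constraints: production, airtime. The basis is B = [[1,2],[6,3]] with det -9.
Per unit increase in production, x* moves by d = (-0.3333, 0.6667).
The basis stays optimal until design becomes binding; allowable increase = 5.4 hr.

5.4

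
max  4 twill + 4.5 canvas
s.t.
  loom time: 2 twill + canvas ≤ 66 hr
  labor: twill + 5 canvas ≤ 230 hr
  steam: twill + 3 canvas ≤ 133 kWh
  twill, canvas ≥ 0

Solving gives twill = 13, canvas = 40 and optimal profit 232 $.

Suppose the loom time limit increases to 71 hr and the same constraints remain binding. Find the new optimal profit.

239.5

Check each constraint at x*: loom time 66/66 (tight); labor 213/230 (slack 17); steam 133/133 (tight).
Slack constraints have shadow price 0 (complementary slackness).
From A_Bᵀ y = c: 2·y_loom time + 1·y_steam = 4; 1·y_loom time + 3·y_steam = 4.5.
This yields shadow prices y_loom time = 1.5, y_steam = 1.
Δz = y_loom time·Δb = 1.5 × (5) = 7.5, so new z* = 232 + 7.5 = 239.5.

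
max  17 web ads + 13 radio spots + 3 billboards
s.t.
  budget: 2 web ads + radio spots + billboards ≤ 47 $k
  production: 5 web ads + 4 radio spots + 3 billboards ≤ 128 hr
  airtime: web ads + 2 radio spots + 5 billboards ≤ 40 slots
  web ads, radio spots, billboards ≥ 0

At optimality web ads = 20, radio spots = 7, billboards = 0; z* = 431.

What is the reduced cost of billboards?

-7

At the optimum: budget uses 47 of 47 (binding); production uses 128 of 128 (binding); airtime uses 34 of 40 (slack = 6).
Since airtime is not tight, its dual is 0.
From A_Bᵀ y = c: 2·y_budget + 5·y_production = 17; 1·y_budget + 4·y_production = 13.
→ y_budget = 1 and y_production = 3.
Reduced cost of billboards: c₃ − yᵀa₃ = 3 − (1·1 + 3·3) = 3 − 10 = -7.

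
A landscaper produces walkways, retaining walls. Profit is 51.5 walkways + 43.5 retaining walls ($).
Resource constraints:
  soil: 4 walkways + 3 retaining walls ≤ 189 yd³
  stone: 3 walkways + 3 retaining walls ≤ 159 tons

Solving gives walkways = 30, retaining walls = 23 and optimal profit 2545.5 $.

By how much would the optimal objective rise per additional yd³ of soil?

8

Both soil and stone are binding at x*.
The binding rows give the dual system: 4·y_soil + 3·y_stone = 51.5 and 3·y_soil + 3·y_stone = 43.5.
→ y_soil = 8 and y_stone = 6.5.
Shadow price of soil = 8.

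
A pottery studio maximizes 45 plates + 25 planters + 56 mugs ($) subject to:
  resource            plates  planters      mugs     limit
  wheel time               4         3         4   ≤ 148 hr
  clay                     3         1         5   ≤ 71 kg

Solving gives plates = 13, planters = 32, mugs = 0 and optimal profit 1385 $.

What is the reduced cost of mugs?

-3

Check each constraint at x*: wheel time 148/148 (tight); clay 71/71 (tight).
The binding rows give the dual system: 4·y_wheel time + 3·y_clay = 45 and 3·y_wheel time + 1·y_clay = 25.
Solving: y_wheel time = 6, y_clay = 7.
Reduced cost of mugs: c₃ − yᵀa₃ = 56 − (6·4 + 7·5) = 56 − 59 = -3.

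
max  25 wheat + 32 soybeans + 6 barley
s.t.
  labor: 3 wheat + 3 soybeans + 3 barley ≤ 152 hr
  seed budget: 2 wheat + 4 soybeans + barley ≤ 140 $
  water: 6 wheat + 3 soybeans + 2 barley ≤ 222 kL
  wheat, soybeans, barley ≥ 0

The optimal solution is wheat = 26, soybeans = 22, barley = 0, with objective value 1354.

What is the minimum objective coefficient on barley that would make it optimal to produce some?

Binding: seed budget and water. Non-binding: labor (8 unused).
Since labor is not tight, its dual is 0.
The binding rows give the dual system: 2·y_seed budget + 6·y_water = 25 and 4·y_seed budget + 3·y_water = 32.
→ y_seed budget = 6.5 and y_water = 2.
barley enters the basis when its profit ≥ yᵀa₃ = 6.5·1 + 2·2 = 10.5.

10.5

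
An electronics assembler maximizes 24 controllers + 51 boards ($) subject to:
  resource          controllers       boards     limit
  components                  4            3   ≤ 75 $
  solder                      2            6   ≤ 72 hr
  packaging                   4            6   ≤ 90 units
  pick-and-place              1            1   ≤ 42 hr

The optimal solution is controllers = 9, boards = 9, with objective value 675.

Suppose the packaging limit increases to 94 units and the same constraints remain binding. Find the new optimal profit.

Check each constraint at x*: components 63/75 (slack 12); solder 72/72 (tight); packaging 90/90 (tight); pick-and-place 18/42 (slack 24).
Slack constraints have shadow price 0 (complementary slackness).
Dual feasibility on the basic columns requires 2·y_solder + 4·y_packaging = 24, 6·y_solder + 6·y_packaging = 51.
→ y_solder = 5 and y_packaging = 3.5.
Δz = y_packaging·Δb = 3.5 × (4) = 14, so new z* = 675 + 14 = 689.

689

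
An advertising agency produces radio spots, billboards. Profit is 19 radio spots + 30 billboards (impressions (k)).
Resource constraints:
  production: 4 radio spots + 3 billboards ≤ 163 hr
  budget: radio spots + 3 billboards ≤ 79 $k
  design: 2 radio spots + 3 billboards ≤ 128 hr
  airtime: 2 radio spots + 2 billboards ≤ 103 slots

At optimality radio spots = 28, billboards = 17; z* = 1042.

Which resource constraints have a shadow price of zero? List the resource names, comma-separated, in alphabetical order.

production: 163/163 (binding)
budget: 79/79 (binding)
design: 107/128 (slack 21)
airtime: 90/103 (slack 13)
By complementary slackness, a constraint with positive slack has shadow price 0 → airtime, design.

airtime, design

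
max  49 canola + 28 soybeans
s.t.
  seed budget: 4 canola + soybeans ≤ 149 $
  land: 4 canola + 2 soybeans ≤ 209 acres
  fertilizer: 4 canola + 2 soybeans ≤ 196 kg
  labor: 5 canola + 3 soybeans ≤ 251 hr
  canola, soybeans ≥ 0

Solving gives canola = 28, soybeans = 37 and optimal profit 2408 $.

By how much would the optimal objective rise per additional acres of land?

0

At the optimum: seed budget uses 149 of 149 (binding); land uses 186 of 209 (slack = 23); fertilizer uses 186 of 196 (slack = 10); labor uses 251 of 251 (binding).
Since land, fertilizer are not tight, their duals are 0.
The binding rows give the dual system: 4·y_seed budget + 5·y_labor = 49 and 1·y_seed budget + 3·y_labor = 28.
Solving: y_seed budget = 1, y_labor = 9.
Shadow price of land = 0.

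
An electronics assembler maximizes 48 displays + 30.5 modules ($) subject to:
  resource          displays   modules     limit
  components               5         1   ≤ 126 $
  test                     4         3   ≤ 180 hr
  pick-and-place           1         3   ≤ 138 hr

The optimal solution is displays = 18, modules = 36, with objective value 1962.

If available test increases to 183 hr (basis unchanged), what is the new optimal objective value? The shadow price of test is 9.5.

Δb = 3, so new z* = 1962 + (9.5)·(3) = 1962 + 28.5 = 1990.5.

1990.5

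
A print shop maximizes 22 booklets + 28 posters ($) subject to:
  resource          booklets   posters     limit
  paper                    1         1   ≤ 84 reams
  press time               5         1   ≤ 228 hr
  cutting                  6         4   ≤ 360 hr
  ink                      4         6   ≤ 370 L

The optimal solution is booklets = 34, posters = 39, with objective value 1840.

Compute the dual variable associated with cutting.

At the optimum: paper uses 73 of 84 (slack = 11); press time uses 209 of 228 (slack = 19); cutting uses 360 of 360 (binding); ink uses 370 of 370 (binding).
Since paper, press time are not tight, their duals are 0.
The binding rows give the dual system: 6·y_cutting + 4·y_ink = 22 and 4·y_cutting + 6·y_ink = 28.
→ y_cutting = 1 and y_ink = 4.
Shadow price of cutting = 1.

1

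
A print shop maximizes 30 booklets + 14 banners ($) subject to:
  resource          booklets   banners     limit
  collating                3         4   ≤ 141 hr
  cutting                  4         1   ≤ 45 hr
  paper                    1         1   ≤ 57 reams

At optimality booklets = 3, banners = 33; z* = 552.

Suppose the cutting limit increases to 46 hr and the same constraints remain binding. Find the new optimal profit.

Check each constraint at x*: collating 141/141 (tight); cutting 45/45 (tight); paper 36/57 (slack 21).
Since paper is not tight, its dual is 0.
Dual feasibility on the basic columns requires 3·y_collating + 4·y_cutting = 30, 4·y_collating + 1·y_cutting = 14.
→ y_collating = 2 and y_cutting = 6.
Δz = y_cutting·Δb = 6 × (1) = 6, so new z* = 552 + 6 = 558.

558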